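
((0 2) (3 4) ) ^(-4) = () 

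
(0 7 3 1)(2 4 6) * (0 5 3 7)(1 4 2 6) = (1 5 3 4)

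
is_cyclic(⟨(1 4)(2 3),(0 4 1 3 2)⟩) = no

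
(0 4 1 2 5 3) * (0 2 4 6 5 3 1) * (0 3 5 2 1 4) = (0 6 2 5 4 3 1)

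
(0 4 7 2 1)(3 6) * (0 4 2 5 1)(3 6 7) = (0 2)(1 4 3 7 5)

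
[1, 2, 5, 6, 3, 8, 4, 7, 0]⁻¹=[8, 0, 1, 4, 6, 2, 3, 7, 5]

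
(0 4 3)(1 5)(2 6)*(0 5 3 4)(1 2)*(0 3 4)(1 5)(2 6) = (0 3 1 4)(5 6)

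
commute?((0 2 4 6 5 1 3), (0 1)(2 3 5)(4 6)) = no:(0 2 4 6 5 1 3) * (0 1)(2 3 5)(4 6) = (0 3 1 5)(2 6), (0 1)(2 3 5)(4 6) * (0 2 4 6 5 1 3) = (0 3 1 2)(4 5)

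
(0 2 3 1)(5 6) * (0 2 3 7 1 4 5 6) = (0 3 4 5)(1 2 7)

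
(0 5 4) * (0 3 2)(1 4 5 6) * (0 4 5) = (0 6 1 5)(2 4 3)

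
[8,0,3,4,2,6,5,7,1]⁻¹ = [1,8,4,2,3,6,5,7,0]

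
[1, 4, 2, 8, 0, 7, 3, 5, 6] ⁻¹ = [4, 0, 2, 6, 1, 7, 8, 5, 3] 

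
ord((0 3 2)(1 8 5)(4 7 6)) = 3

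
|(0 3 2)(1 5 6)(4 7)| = 6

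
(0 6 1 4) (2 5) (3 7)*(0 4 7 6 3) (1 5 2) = (0 3 6 5 1 7) 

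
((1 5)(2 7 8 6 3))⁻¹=(1 5)(2 3 6 8 7)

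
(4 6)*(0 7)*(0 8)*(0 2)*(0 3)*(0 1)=(0 7 8 2 3 1)(4 6)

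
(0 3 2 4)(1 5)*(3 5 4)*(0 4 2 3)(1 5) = (0 1 2)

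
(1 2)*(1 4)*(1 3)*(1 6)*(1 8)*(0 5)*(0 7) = (0 5 7)(1 2 4 3 6 8)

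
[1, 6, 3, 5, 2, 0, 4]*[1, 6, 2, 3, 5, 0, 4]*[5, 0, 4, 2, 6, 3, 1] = [1, 6, 2, 5, 4, 0, 3]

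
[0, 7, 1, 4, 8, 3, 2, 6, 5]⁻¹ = [0, 2, 6, 5, 3, 8, 7, 1, 4]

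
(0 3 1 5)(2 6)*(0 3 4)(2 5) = (0 4)(1 2 6 5 3)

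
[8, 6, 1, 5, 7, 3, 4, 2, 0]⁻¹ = [8, 2, 7, 5, 6, 3, 1, 4, 0]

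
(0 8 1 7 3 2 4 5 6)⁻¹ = (0 6 5 4 2 3 7 1 8)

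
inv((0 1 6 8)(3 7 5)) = (0 8 6 1)(3 5 7)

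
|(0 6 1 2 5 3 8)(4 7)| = 14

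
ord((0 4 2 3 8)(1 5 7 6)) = 20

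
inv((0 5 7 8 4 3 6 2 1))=(0 1 2 6 3 4 8 7 5)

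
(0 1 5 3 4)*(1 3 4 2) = (0 3 2 1 5 4)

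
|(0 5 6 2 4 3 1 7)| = 8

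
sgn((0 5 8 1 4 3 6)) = 1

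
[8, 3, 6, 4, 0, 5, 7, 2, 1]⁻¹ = [4, 8, 7, 1, 3, 5, 2, 6, 0]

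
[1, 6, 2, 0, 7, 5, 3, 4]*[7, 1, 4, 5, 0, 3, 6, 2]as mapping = [0→1, 1→6, 2→4, 3→7, 4→2, 5→3, 6→5, 7→0]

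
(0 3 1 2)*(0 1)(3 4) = (0 4 3)(1 2)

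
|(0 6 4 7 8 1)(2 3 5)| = 6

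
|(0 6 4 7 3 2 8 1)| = 8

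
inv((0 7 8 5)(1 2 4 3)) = (0 5 8 7)(1 3 4 2)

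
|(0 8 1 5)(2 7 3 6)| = 4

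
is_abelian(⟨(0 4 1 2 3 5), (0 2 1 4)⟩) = no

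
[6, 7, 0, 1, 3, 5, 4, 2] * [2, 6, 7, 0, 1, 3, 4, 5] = [4, 5, 2, 6, 0, 3, 1, 7]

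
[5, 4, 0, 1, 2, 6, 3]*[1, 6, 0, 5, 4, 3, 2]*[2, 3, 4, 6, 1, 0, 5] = [6, 1, 3, 5, 2, 4, 0]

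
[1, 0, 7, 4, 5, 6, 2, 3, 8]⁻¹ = [1, 0, 6, 7, 3, 4, 5, 2, 8]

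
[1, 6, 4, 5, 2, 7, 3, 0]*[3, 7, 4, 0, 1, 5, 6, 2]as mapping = [0→7, 1→6, 2→1, 3→5, 4→4, 5→2, 6→0, 7→3]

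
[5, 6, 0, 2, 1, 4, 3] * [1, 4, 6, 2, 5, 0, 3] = [0, 3, 1, 6, 4, 5, 2]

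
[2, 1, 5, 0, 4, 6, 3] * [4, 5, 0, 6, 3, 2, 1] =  [0, 5, 2, 4, 3, 1, 6]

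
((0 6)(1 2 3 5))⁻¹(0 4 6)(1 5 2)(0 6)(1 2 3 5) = (0 6 4)(1 3 2)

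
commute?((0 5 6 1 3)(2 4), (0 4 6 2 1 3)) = no:(0 5 6 1 3)(2 4)*(0 4 6 2 1 3) = (0 5 2 6 3 4 1), (0 4 6 2 1 3)*(0 5 6 1 3)(2 4) = (0 2 3 5 6 4 1)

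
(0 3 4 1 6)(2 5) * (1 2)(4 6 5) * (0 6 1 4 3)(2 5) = (1 2 3)(4 5)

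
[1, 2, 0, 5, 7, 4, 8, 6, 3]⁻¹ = [2, 0, 1, 8, 5, 3, 7, 4, 6]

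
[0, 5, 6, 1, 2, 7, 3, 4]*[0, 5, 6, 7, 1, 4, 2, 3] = [0, 4, 2, 5, 6, 3, 7, 1]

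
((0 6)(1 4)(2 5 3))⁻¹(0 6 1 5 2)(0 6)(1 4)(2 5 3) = (0 4 3 5 6)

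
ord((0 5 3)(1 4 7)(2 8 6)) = 3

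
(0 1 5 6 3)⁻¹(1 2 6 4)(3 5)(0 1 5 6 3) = (0 6)(2 3 4 5)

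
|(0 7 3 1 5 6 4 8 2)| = 9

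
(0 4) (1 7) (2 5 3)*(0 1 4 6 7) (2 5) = (0 6 7 4 1) (3 5) 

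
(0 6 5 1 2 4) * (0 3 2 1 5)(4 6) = (0 4 3 2 6)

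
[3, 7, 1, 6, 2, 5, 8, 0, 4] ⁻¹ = [7, 2, 4, 0, 8, 5, 3, 1, 6] 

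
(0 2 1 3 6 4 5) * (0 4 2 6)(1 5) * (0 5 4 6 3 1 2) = (0 3 5 6)(2 4)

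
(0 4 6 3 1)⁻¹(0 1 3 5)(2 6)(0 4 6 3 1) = (0 1 5 4)(2 3)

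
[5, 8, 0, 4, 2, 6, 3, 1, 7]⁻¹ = [2, 7, 4, 6, 3, 0, 5, 8, 1]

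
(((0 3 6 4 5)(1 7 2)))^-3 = (0 6 5 3 4)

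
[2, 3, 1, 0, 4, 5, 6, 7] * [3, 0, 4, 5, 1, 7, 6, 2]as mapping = [0→4, 1→5, 2→0, 3→3, 4→1, 5→7, 6→6, 7→2]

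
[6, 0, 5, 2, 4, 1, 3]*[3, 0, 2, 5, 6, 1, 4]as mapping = [0→4, 1→3, 2→1, 3→2, 4→6, 5→0, 6→5]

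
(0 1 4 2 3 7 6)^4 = (0 3 1 7 4 6 2)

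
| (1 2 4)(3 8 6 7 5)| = 15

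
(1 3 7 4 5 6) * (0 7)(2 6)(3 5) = (0 7 4 3)(1 5 2 6)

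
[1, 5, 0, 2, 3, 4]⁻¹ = [2, 0, 3, 4, 5, 1]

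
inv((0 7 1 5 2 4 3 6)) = (0 6 3 4 2 5 1 7)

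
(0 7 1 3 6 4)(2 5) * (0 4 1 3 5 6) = (0 7 3)(1 5 2 6)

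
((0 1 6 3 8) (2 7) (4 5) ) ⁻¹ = (0 8 3 6 1) (2 7) (4 5) 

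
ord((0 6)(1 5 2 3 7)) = 10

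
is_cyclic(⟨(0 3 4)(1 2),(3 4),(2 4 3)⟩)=no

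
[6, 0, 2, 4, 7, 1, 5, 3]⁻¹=[1, 5, 2, 7, 3, 6, 0, 4]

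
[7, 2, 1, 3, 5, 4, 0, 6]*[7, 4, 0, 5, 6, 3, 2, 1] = [1, 0, 4, 5, 3, 6, 7, 2]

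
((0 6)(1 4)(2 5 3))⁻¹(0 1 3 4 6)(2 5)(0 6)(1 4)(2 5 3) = (0 6 4 2 1)(3 5)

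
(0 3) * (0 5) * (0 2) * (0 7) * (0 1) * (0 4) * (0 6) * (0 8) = (0 3 5 2 7 1 4 6 8)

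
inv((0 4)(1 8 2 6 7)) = (0 4)(1 7 6 2 8)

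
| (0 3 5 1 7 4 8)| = 7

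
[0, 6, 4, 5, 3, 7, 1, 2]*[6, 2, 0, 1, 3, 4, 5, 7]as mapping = [0→6, 1→5, 2→3, 3→4, 4→1, 5→7, 6→2, 7→0]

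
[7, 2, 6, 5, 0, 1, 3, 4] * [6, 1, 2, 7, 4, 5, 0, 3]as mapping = [0→3, 1→2, 2→0, 3→5, 4→6, 5→1, 6→7, 7→4]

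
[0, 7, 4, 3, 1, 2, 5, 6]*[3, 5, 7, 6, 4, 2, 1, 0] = [3, 0, 4, 6, 5, 7, 2, 1]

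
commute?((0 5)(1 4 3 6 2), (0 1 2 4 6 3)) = no:(0 5)(1 4 3 6 2)*(0 1 2 4 6 3) = (0 5 1 6 4), (0 1 2 4 6 3)*(0 5)(1 4 3 6 2) = (0 4 2 3 5)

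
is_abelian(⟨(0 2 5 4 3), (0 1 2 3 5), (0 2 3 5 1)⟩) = no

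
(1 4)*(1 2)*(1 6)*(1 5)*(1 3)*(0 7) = (0 7)(1 4 2 6 5 3)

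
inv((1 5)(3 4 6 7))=(1 5)(3 7 6 4)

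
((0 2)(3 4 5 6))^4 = ()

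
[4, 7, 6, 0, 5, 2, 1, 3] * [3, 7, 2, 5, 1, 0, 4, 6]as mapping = [0→1, 1→6, 2→4, 3→3, 4→0, 5→2, 6→7, 7→5]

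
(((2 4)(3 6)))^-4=()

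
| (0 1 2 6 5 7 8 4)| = 8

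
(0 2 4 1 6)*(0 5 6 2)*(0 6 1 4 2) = (0 6 5 1)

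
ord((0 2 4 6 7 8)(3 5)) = 6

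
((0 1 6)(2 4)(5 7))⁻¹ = (0 6 1)(2 4)(5 7)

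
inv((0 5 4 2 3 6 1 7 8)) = (0 8 7 1 6 3 2 4 5)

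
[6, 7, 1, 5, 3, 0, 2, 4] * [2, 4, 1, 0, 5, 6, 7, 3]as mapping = [0→7, 1→3, 2→4, 3→6, 4→0, 5→2, 6→1, 7→5]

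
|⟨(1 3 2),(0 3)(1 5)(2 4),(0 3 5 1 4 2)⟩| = 18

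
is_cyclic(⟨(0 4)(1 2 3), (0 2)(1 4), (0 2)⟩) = no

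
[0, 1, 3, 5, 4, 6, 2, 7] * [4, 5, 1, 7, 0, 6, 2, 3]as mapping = [0→4, 1→5, 2→7, 3→6, 4→0, 5→2, 6→1, 7→3]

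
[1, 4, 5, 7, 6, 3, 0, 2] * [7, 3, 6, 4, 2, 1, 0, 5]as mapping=[0→3, 1→2, 2→1, 3→5, 4→0, 5→4, 6→7, 7→6]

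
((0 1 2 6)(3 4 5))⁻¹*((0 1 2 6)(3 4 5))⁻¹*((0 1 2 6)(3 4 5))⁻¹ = (0 1 2 6)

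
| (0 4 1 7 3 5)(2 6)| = 6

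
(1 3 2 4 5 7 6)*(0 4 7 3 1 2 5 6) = (0 4 6 2 7)(3 5)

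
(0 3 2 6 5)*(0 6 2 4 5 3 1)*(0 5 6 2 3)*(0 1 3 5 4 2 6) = (0 3 2 5 6 1 4)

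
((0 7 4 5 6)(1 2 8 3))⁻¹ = (0 6 5 4 7)(1 3 8 2)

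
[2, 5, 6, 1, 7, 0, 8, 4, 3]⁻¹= [5, 3, 0, 8, 7, 1, 2, 4, 6]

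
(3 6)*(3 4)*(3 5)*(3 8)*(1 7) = (1 7)(3 6 4 5 8)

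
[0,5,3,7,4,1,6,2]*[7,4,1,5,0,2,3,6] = [7,2,5,6,0,4,3,1] 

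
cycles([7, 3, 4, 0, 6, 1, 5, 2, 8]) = (0 7 2 4 6 5 1 3)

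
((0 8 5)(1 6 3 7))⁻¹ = (0 5 8)(1 7 3 6)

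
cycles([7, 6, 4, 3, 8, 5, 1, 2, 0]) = (0 7 2 4 8)(1 6)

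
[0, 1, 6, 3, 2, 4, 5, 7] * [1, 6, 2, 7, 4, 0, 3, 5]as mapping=[0→1, 1→6, 2→3, 3→7, 4→2, 5→4, 6→0, 7→5]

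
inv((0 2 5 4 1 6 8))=(0 8 6 1 4 5 2)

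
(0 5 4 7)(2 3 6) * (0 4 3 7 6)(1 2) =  (0 5 3)(1 2 7 4 6)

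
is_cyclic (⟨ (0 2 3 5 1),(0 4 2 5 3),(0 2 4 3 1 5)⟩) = no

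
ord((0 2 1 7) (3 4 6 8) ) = 4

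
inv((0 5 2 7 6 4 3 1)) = (0 1 3 4 6 7 2 5)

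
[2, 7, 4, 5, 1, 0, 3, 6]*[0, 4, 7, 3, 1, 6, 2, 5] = [7, 5, 1, 6, 4, 0, 3, 2]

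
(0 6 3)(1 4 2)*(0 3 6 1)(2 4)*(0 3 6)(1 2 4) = (0 2 3 6)(1 4)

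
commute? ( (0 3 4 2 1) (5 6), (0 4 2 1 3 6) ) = no: (0 3 4 2 1) (5 6)*(0 4 2 1 3 6) = (0 6 5) (1 4) (2 3), (0 4 2 1 3 6)*(0 3 4 2 1) (5 6) = (0 2) (1 4) (3 5 6) 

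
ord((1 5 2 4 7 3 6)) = 7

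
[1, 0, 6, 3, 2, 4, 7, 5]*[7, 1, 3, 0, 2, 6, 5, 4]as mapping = [0→1, 1→7, 2→5, 3→0, 4→3, 5→2, 6→4, 7→6]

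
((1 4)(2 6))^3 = (1 4)(2 6)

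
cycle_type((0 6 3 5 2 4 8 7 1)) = 9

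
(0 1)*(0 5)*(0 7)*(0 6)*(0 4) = (0 1 5 7 6 4)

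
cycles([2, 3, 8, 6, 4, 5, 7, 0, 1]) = (0 2 8 1 3 6 7)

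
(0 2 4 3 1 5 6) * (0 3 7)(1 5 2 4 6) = (0 4 7)(1 2 6 3 5)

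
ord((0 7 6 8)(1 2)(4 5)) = 4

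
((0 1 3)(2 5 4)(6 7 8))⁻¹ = (0 3 1)(2 4 5)(6 8 7)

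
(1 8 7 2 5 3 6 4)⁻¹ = (1 4 6 3 5 2 7 8)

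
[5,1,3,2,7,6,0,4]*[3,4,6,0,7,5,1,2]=[5,4,0,6,2,1,3,7]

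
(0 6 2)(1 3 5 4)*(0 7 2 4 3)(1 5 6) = (0 1)(2 7)(3 6 4 5)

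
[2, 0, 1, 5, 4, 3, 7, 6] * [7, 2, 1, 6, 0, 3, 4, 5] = [1, 7, 2, 3, 0, 6, 5, 4]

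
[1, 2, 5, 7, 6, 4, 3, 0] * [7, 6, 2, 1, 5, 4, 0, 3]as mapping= [0→6, 1→2, 2→4, 3→3, 4→0, 5→5, 6→1, 7→7]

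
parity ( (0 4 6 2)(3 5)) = even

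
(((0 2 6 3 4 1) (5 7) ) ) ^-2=(0 4 6) (1 3 2) 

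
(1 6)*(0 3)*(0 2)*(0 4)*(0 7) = (0 3 2 4 7)(1 6)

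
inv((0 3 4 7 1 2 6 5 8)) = (0 8 5 6 2 1 7 4 3)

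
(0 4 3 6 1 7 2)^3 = (0 6 2 3 7 4 1)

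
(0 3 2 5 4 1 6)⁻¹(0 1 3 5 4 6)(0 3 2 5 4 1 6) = (0 3 6 2 4 1)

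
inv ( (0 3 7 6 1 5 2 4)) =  (0 4 2 5 1 6 7 3)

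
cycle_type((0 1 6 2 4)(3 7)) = 2.5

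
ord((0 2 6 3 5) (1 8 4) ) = 15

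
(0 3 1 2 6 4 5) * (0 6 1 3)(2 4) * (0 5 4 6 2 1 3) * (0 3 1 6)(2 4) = (0 5 4 2 1)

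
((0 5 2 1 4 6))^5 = (0 6 4 1 2 5)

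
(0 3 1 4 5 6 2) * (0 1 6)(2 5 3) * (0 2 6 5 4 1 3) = (0 6 4)(2 3 5)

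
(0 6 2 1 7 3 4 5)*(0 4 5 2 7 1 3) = (0 6 7)(2 3 5 4)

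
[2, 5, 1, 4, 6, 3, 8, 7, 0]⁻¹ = [8, 2, 0, 5, 3, 1, 4, 7, 6]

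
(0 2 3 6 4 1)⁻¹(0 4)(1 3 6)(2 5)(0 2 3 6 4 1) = (0 6 4)(1 2)(3 5)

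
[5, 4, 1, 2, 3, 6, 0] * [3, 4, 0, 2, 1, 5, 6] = [5, 1, 4, 0, 2, 6, 3]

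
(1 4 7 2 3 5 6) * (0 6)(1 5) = (0 6 5)(1 4 7 2 3)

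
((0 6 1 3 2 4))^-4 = (0 1 2)(3 4 6)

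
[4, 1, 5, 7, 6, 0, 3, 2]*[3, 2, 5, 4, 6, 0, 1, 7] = [6, 2, 0, 7, 1, 3, 4, 5] 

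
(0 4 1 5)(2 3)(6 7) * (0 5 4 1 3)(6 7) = (0 1 4 3 2)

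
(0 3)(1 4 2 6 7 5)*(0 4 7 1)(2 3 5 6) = (0 5)(1 7 6)(3 4)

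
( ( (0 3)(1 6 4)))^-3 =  (0 3)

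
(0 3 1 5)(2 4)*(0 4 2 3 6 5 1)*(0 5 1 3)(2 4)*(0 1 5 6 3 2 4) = (0 3 6 5 4 1 2)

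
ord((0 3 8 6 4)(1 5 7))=15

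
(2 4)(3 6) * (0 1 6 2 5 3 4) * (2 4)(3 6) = (0 1 3 4 5 6 2)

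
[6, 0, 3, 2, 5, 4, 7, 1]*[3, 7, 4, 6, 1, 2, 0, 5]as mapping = [0→0, 1→3, 2→6, 3→4, 4→2, 5→1, 6→5, 7→7]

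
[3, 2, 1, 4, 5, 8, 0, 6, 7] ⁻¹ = [6, 2, 1, 0, 3, 4, 7, 8, 5] 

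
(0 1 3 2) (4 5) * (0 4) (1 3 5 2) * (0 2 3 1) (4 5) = (0 1 4 3) (2 5) 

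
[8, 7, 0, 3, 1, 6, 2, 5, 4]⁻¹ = [2, 4, 6, 3, 8, 7, 5, 1, 0]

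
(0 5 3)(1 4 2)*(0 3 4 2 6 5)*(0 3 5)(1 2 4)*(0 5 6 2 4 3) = (1 3 6 5)(2 4)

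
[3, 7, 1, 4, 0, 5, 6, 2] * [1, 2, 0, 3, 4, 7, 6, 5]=[3, 5, 2, 4, 1, 7, 6, 0]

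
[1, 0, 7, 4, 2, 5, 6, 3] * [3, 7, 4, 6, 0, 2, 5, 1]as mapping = [0→7, 1→3, 2→1, 3→0, 4→4, 5→2, 6→5, 7→6]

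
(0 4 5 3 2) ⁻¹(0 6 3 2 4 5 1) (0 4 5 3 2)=(0 5 3 1 4 6 2) 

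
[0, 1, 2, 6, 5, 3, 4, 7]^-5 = [0, 1, 2, 5, 6, 4, 3, 7]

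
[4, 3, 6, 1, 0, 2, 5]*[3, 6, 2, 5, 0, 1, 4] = [0, 5, 4, 6, 3, 2, 1]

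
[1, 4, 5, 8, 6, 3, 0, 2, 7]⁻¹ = [6, 0, 7, 5, 1, 2, 4, 8, 3]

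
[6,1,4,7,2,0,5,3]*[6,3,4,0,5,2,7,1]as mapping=[0→7,1→3,2→5,3→1,4→4,5→6,6→2,7→0]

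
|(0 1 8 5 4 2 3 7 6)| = 9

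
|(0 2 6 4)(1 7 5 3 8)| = 20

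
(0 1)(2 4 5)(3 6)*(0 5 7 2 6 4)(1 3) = (0 3 4 7 2)(1 5 6)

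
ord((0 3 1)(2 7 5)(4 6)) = 6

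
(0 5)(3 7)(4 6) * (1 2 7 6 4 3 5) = (0 1 2 7 5)(3 6)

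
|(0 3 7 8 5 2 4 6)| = 8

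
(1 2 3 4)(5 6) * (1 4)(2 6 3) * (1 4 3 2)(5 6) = (1 5 2)(3 4)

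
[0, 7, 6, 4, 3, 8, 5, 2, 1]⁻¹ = [0, 8, 7, 4, 3, 6, 2, 1, 5]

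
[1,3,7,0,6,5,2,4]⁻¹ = [3,0,6,1,7,5,4,2]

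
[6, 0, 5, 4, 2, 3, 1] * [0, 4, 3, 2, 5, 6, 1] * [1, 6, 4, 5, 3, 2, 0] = [6, 1, 0, 2, 5, 4, 3]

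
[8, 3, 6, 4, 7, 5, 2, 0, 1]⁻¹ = [7, 8, 6, 1, 3, 5, 2, 4, 0]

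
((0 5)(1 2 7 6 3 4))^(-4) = (1 7 3)(2 6 4)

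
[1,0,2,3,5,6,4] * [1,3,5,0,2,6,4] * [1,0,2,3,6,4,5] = [3,0,4,1,5,6,2]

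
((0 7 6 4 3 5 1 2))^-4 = (0 3)(1 6)(2 4)(5 7)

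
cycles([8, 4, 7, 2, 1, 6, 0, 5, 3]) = (0 8 3 2 7 5 6)(1 4)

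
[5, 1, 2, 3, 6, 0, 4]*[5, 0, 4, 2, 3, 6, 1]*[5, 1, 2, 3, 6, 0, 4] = [4, 5, 6, 2, 1, 0, 3]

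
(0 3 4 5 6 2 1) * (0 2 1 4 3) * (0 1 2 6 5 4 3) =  (0 1 6 2 3)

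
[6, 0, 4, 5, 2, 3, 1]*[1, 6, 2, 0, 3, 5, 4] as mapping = [0→4, 1→1, 2→3, 3→5, 4→2, 5→0, 6→6] 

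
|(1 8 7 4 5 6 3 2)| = 8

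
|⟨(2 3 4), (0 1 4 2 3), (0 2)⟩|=120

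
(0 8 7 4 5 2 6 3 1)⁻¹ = (0 1 3 6 2 5 4 7 8)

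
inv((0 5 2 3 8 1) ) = (0 1 8 3 2 5) 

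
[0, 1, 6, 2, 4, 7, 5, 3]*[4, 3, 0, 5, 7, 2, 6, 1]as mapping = [0→4, 1→3, 2→6, 3→0, 4→7, 5→1, 6→2, 7→5]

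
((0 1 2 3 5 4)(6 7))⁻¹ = (0 4 5 3 2 1)(6 7)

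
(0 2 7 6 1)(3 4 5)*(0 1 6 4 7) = (0 2)(3 7 4 5)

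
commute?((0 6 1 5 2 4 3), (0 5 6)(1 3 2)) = no:(0 6 1 5 2 4 3)*(0 5 6)(1 3 2) = (1 6 3 5)(2 4), (0 5 6)(1 3 2)*(0 6 1 5 2 4 3) = (0 2 5 1)(3 4)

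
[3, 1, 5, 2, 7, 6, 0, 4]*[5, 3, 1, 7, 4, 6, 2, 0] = [7, 3, 6, 1, 0, 2, 5, 4]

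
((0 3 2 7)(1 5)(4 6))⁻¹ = (0 7 2 3)(1 5)(4 6)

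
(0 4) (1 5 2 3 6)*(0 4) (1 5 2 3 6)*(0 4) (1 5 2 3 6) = (0 4) (1 3 5 6 2) 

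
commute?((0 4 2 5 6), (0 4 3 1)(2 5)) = no:(0 4 2 5 6)*(0 4 3 1)(2 5) = (0 3 1)(4 5 6), (0 4 3 1)(2 5)*(0 4 2 5 6) = (0 2 6)(1 4 3)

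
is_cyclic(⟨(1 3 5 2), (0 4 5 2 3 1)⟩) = no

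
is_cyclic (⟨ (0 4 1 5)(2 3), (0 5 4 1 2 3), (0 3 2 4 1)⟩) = no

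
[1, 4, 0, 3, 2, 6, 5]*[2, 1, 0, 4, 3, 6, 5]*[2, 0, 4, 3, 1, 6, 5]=[0, 3, 4, 1, 2, 6, 5] 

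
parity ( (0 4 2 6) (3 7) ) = even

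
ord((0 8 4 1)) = 4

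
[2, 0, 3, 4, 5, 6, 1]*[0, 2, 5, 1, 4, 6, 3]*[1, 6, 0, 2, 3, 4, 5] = [4, 1, 6, 3, 5, 2, 0]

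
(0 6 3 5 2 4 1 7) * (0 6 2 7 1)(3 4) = (0 2 3 5 7 6 4)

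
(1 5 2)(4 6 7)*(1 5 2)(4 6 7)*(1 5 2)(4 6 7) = ()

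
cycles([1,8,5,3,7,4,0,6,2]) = (0 1 8 2 5 4 7 6) 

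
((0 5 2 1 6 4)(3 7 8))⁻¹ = (0 4 6 1 2 5)(3 8 7)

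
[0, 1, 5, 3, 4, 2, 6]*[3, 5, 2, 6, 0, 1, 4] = [3, 5, 1, 6, 0, 2, 4]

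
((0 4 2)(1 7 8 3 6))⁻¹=(0 2 4)(1 6 3 8 7)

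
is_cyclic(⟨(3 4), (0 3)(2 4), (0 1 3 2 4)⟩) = no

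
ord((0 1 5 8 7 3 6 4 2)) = 9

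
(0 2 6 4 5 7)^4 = (0 5 6)(2 7 4)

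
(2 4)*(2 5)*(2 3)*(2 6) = (2 4 5 3 6)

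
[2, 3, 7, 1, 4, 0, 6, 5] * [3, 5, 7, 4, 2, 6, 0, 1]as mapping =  [0→7, 1→4, 2→1, 3→5, 4→2, 5→3, 6→0, 7→6]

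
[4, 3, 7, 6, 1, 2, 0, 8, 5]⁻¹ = [6, 4, 5, 1, 0, 8, 3, 2, 7]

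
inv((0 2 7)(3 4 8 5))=(0 7 2)(3 5 8 4)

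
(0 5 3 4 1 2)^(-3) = (0 4)(1 5)(2 3)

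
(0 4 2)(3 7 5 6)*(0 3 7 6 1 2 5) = (0 4 5 1 2 3 6 7)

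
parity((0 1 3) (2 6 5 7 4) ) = even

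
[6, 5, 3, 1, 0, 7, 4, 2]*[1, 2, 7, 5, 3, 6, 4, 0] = [4, 6, 5, 2, 1, 0, 3, 7]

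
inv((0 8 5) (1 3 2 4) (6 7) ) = (0 5 8) (1 4 2 3) (6 7) 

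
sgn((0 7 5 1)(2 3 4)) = -1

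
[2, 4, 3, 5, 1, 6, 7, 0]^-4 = [3, 1, 5, 6, 4, 7, 0, 2]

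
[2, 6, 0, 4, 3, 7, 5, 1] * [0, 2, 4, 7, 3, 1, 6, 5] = [4, 6, 0, 3, 7, 5, 1, 2]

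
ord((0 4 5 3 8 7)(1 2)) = 6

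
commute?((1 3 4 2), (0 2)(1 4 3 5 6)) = no:(1 3 4 2) * (0 2)(1 4 3 5 6) = (0 2 4)(1 5 6), (0 2)(1 4 3 5 6) * (1 3 4 2) = (0 1 2)(3 5 6)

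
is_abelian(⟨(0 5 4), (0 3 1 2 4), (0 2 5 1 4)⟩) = no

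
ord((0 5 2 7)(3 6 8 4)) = 4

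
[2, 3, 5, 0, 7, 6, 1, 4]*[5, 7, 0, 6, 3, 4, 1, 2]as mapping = [0→0, 1→6, 2→4, 3→5, 4→2, 5→1, 6→7, 7→3]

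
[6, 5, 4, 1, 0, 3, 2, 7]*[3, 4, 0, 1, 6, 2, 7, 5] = [7, 2, 6, 4, 3, 1, 0, 5]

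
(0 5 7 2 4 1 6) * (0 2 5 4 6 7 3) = (0 4 1 7 5 3)(2 6)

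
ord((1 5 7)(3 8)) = 6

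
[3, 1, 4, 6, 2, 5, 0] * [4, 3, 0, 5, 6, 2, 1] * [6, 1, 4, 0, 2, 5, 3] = [5, 0, 3, 1, 6, 4, 2]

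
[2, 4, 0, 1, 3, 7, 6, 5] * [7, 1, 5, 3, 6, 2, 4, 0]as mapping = [0→5, 1→6, 2→7, 3→1, 4→3, 5→0, 6→4, 7→2]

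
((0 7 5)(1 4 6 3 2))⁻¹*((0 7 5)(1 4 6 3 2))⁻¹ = (0 7 5)(1 3 4 2 6)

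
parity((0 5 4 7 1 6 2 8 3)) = even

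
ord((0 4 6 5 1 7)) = 6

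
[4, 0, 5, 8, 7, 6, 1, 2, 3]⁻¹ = [1, 6, 7, 8, 0, 2, 5, 4, 3]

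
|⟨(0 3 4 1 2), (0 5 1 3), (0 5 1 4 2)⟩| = 720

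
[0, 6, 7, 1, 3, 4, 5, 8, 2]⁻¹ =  [0, 3, 8, 4, 5, 6, 1, 2, 7]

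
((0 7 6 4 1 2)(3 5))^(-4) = (0 6 1)(2 7 4)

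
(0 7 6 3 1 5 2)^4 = (0 1 7 5 6 2 3)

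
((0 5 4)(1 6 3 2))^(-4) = (0 4 5)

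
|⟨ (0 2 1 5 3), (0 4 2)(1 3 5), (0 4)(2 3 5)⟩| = 720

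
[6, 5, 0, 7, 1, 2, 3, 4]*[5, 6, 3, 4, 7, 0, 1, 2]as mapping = [0→1, 1→0, 2→5, 3→2, 4→6, 5→3, 6→4, 7→7]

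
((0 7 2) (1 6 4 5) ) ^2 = (0 2 7) (1 4) (5 6) 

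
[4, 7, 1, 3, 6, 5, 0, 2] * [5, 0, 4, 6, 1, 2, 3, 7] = [1, 7, 0, 6, 3, 2, 5, 4]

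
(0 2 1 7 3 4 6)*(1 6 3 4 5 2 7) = (0 7 4 3 5 2 6) 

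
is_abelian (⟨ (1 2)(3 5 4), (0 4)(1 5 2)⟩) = no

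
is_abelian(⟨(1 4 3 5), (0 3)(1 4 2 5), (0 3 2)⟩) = no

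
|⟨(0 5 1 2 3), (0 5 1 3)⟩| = 120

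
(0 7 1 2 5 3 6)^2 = (0 1 5 6 7 2 3)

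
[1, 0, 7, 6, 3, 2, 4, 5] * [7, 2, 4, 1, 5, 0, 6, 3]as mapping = [0→2, 1→7, 2→3, 3→6, 4→1, 5→4, 6→5, 7→0]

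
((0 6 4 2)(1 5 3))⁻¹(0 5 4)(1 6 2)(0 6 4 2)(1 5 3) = (0 5 4)(2 6 3)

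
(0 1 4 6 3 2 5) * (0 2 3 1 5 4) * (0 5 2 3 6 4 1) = (0 2 1 5 3 6)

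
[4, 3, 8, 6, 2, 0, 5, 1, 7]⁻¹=[5, 7, 4, 1, 0, 6, 3, 8, 2]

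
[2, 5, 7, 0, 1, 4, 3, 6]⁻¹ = [3, 4, 0, 6, 5, 1, 7, 2]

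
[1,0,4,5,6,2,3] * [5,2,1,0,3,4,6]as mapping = [0→2,1→5,2→3,3→4,4→6,5→1,6→0]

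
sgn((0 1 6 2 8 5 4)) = 1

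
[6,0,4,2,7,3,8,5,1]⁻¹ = [1,8,3,5,2,7,0,4,6]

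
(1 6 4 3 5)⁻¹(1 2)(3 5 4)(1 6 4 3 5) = (1 3 5)(2 6)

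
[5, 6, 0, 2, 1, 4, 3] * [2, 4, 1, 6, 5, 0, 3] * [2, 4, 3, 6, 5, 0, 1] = [2, 6, 3, 4, 5, 0, 1]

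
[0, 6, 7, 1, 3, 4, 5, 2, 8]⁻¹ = [0, 3, 7, 4, 5, 6, 1, 2, 8]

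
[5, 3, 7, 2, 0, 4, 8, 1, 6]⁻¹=[4, 7, 3, 1, 5, 0, 8, 2, 6]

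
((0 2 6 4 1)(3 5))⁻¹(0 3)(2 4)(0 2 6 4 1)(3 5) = (1 6)(2 5)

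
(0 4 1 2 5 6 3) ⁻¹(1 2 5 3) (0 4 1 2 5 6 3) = (0 2 5 6) 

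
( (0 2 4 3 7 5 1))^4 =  (0 7 2 5 4 1 3)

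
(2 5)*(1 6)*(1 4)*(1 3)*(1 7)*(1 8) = (1 6 4 3 7 8) (2 5) 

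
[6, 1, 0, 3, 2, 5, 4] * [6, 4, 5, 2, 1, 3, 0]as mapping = [0→0, 1→4, 2→6, 3→2, 4→5, 5→3, 6→1]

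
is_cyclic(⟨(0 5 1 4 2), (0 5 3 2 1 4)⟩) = no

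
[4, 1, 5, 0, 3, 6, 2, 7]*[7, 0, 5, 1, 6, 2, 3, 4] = [6, 0, 2, 7, 1, 3, 5, 4]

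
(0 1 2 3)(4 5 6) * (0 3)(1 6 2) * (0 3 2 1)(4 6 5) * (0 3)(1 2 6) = (0 5 2)(1 3 6)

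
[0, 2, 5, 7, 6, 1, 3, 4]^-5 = [0, 2, 5, 6, 7, 1, 4, 3]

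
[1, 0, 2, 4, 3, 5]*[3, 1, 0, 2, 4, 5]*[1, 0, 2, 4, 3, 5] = [0, 4, 1, 3, 2, 5]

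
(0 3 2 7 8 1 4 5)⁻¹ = (0 5 4 1 8 7 2 3)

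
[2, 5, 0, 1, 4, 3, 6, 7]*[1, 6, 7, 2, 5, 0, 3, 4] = [7, 0, 1, 6, 5, 2, 3, 4]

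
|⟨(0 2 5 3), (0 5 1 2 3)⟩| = 120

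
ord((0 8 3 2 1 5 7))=7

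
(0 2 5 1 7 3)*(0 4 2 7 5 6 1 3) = (0 7)(1 5 3 4 2 6)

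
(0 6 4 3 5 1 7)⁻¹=(0 7 1 5 3 4 6)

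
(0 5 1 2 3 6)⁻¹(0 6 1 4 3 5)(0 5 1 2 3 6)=(0 2 4 6 1 5)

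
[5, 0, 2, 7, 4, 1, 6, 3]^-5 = [5, 0, 2, 7, 4, 1, 6, 3]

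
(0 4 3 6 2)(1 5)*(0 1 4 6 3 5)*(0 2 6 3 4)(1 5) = (0 3 4 1 2 5)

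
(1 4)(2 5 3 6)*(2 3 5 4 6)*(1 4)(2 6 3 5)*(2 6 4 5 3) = (1 2)(3 4 5 6)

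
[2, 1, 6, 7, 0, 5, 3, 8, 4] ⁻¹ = [4, 1, 0, 6, 8, 5, 2, 3, 7] 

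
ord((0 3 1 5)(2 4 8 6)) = 4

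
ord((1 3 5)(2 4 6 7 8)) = 15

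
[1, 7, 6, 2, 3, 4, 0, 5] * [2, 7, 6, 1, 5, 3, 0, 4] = [7, 4, 0, 6, 1, 5, 2, 3] 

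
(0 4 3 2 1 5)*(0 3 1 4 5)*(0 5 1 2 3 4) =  (0 1 5 4 2)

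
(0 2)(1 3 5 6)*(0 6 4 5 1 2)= (1 3)(2 6)(4 5)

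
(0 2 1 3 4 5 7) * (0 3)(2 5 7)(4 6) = (0 5 2 1)(3 6 4 7)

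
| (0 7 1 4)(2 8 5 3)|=4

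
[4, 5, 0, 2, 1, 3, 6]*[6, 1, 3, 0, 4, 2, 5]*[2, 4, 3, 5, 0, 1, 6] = [0, 3, 6, 5, 4, 2, 1]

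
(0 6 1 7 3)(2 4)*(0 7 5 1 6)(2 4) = (1 5)(3 7)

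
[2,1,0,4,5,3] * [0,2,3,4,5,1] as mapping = [0→3,1→2,2→0,3→5,4→1,5→4] 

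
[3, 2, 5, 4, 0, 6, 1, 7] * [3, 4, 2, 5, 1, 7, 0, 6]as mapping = [0→5, 1→2, 2→7, 3→1, 4→3, 5→0, 6→4, 7→6]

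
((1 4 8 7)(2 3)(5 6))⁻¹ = (1 7 8 4)(2 3)(5 6)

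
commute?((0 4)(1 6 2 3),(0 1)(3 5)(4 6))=no:(0 4)(1 6 2 3)*(0 1)(3 5)(4 6)=(0 6 2 5 3)(1 4),(0 1)(3 5)(4 6)*(0 4)(1 6 2 3)=(0 6)(1 4 2 3 5)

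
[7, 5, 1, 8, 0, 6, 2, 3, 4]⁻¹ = [4, 2, 6, 7, 8, 1, 5, 0, 3]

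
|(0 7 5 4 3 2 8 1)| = 8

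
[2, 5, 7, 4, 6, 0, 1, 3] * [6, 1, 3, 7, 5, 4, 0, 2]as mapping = [0→3, 1→4, 2→2, 3→5, 4→0, 5→6, 6→1, 7→7]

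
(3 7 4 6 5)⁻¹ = (3 5 6 4 7)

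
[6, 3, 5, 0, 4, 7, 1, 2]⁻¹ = [3, 6, 7, 1, 4, 2, 0, 5]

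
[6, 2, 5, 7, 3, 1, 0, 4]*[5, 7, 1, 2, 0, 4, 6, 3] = [6, 1, 4, 3, 2, 7, 5, 0]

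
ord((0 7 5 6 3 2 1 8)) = 8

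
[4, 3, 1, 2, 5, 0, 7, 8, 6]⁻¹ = [5, 2, 3, 1, 0, 4, 8, 6, 7]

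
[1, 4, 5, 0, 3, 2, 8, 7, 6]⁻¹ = [3, 0, 5, 4, 1, 2, 8, 7, 6]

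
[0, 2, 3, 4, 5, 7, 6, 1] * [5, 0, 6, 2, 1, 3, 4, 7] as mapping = [0→5, 1→6, 2→2, 3→1, 4→3, 5→7, 6→4, 7→0] 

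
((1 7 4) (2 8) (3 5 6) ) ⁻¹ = (1 4 7) (2 8) (3 6 5) 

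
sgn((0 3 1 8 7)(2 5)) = -1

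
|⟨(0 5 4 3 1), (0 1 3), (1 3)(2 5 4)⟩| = 720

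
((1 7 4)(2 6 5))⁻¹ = (1 4 7)(2 5 6)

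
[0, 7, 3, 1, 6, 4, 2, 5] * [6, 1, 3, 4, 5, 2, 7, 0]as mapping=[0→6, 1→0, 2→4, 3→1, 4→7, 5→5, 6→3, 7→2]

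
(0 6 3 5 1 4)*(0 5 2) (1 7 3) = (0 6 1 4 5 7 3 2) 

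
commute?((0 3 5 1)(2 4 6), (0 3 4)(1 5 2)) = no:(0 3 5 1)(2 4 6)*(0 3 4)(1 5 2) = (0 4 6 1 3 2), (0 3 4)(1 5 2)*(0 3 5 1)(2 4 6) = (0 5 4 3 6 2)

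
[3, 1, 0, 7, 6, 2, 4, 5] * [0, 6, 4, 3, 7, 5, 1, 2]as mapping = [0→3, 1→6, 2→0, 3→2, 4→1, 5→4, 6→7, 7→5]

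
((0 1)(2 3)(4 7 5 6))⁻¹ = (0 1)(2 3)(4 6 5 7)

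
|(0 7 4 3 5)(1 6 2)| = 15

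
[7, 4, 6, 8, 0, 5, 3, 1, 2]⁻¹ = [4, 7, 8, 6, 1, 5, 2, 0, 3]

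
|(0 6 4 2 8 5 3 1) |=8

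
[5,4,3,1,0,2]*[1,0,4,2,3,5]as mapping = [0→5,1→3,2→2,3→0,4→1,5→4]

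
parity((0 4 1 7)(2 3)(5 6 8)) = even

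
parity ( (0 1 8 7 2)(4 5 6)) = even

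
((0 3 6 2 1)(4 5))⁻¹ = (0 1 2 6 3)(4 5)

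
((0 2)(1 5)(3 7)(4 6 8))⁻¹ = (0 2)(1 5)(3 7)(4 8 6)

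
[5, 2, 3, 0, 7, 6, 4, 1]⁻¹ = [3, 7, 1, 2, 6, 0, 5, 4]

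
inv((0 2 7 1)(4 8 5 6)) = (0 1 7 2)(4 6 5 8)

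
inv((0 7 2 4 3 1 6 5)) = (0 5 6 1 3 4 2 7)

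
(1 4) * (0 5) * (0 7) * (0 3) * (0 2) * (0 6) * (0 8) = (0 5 7 3 2 6 8)(1 4)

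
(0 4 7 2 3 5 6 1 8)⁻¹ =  (0 8 1 6 5 3 2 7 4)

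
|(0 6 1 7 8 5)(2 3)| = 6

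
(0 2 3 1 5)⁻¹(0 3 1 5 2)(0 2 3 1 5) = (0 3 2 1 5)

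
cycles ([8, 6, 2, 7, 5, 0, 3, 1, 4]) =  (0 8 4 5)(1 6 3 7)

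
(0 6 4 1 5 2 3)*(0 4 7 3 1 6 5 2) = (0 5)(1 2)(3 4 6 7)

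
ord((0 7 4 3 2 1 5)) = 7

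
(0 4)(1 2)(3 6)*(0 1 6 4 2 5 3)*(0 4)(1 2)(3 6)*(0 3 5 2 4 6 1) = (1 2 5)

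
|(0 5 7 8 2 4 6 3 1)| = 9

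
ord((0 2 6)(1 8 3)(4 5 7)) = 3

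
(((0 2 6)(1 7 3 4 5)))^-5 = (0 2 6)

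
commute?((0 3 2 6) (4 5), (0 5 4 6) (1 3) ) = no:(0 3 2 6) (4 5)*(0 5 4 6) (1 3) = (0 1 3 2) (5 6), (0 5 4 6) (1 3)*(0 3 2 6) (4 5) = (0 4) (1 2 6 3) 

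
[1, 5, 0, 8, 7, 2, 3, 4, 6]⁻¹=[2, 0, 5, 6, 7, 1, 8, 4, 3]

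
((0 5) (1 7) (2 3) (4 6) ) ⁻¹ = (0 5) (1 7) (2 3) (4 6) 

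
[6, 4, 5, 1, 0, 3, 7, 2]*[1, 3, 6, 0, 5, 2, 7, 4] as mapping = [0→7, 1→5, 2→2, 3→3, 4→1, 5→0, 6→4, 7→6] 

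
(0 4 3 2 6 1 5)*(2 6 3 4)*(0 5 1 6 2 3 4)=(0 3 2 4)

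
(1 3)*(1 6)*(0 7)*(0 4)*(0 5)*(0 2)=(0 7 4 5 2)(1 3 6)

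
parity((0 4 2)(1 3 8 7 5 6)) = odd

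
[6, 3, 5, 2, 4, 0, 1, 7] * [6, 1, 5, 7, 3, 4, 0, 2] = [0, 7, 4, 5, 3, 6, 1, 2]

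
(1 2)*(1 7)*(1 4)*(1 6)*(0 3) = (0 3)(1 2 7 4 6)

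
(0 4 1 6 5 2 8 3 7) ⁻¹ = (0 7 3 8 2 5 6 1 4) 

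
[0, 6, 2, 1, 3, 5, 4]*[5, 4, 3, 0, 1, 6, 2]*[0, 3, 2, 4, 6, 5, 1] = [5, 2, 4, 6, 0, 1, 3]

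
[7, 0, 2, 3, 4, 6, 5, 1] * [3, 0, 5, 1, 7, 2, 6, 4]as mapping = [0→4, 1→3, 2→5, 3→1, 4→7, 5→6, 6→2, 7→0]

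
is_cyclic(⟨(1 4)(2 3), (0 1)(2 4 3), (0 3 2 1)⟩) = no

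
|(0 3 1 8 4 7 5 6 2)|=9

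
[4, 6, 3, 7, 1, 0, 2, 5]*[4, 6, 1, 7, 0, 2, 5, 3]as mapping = [0→0, 1→5, 2→7, 3→3, 4→6, 5→4, 6→1, 7→2]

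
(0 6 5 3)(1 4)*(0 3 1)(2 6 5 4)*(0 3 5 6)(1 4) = (0 6 1 2)(3 5 4)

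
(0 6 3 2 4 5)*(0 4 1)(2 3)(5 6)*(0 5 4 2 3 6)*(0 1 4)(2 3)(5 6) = (1 6 2 4)(3 5)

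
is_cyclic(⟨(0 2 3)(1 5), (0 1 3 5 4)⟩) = no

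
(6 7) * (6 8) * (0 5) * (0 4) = (0 5 4)(6 7 8)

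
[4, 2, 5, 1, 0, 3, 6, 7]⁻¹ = [4, 3, 1, 5, 0, 2, 6, 7]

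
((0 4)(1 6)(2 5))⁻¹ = (0 4)(1 6)(2 5)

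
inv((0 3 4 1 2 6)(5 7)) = (0 6 2 1 4 3)(5 7)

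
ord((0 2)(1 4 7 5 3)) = 10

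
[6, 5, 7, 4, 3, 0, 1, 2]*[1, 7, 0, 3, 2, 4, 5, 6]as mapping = [0→5, 1→4, 2→6, 3→2, 4→3, 5→1, 6→7, 7→0]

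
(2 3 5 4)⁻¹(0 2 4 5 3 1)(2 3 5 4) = (0 3 2 4 5 1)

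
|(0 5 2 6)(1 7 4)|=12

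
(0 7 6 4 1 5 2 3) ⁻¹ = (0 3 2 5 1 4 6 7) 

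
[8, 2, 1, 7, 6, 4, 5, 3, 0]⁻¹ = [8, 2, 1, 7, 5, 6, 4, 3, 0]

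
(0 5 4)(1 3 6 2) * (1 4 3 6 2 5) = (0 1 6 5 3 2 4)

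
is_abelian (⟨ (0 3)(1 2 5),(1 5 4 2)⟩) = no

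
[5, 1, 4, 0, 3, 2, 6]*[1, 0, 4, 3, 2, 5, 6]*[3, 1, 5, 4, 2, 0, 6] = [0, 3, 5, 1, 4, 2, 6]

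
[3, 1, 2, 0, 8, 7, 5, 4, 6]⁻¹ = [3, 1, 2, 0, 7, 6, 8, 5, 4]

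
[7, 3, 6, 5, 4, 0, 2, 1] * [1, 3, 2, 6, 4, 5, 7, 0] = [0, 6, 7, 5, 4, 1, 2, 3]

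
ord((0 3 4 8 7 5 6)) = 7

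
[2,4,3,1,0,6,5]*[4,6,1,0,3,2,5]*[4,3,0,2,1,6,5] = [3,2,4,5,1,6,0]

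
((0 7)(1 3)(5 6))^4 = ()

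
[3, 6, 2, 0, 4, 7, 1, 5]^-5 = [3, 6, 2, 0, 4, 7, 1, 5]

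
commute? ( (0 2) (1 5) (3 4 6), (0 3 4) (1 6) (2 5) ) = no: (0 2) (1 5) (3 4 6) * (0 3 4) (1 6) (2 5) = (0 5 6 4 1 2 3), (0 3 4) (1 6) (2 5) * (0 2) (1 5) (3 4 6) = (0 4 2 1 3 6 5) 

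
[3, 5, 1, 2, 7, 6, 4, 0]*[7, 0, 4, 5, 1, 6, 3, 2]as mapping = [0→5, 1→6, 2→0, 3→4, 4→2, 5→3, 6→1, 7→7]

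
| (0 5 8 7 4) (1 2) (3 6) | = 10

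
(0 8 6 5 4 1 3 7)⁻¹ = (0 7 3 1 4 5 6 8)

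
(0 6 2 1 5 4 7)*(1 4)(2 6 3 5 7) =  (0 3 5 1 7)(2 4)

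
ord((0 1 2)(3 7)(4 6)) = 6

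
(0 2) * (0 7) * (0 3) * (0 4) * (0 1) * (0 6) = (0 2 7 3 4 1 6)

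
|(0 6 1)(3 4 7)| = 3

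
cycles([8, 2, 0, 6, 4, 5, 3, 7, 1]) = (0 8 1 2)(3 6)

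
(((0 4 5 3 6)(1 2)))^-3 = (0 5 6 4 3)(1 2)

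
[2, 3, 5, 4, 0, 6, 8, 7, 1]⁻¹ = [4, 8, 0, 1, 3, 2, 5, 7, 6]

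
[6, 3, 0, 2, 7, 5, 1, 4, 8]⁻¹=[2, 6, 3, 1, 7, 5, 0, 4, 8]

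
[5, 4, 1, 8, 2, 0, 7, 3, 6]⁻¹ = [5, 2, 4, 7, 1, 0, 8, 6, 3]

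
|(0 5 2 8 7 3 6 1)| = 8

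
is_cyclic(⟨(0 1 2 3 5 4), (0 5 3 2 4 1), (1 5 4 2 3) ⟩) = no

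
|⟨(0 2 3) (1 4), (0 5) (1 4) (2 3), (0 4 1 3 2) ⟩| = 720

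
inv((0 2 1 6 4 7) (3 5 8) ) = (0 7 4 6 1 2) (3 8 5) 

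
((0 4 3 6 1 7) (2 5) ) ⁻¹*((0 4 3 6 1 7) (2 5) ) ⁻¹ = (0 1 3) (4 7 6) 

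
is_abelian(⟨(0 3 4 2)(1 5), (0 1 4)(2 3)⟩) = no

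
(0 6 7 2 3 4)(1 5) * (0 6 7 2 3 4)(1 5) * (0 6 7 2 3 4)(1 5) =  (0 2)(1 5)(3 6)(4 7)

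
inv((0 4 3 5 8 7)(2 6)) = (0 7 8 5 3 4)(2 6)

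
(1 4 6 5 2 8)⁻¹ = (1 8 2 5 6 4)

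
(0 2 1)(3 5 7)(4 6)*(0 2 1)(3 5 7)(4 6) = (0 1 2)(3 7 5)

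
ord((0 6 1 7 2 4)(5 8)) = 6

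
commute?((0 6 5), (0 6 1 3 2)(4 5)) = no:(0 6 5) * (0 6 1 3 2)(4 5) = (0 1 3 2)(4 5 6), (0 6 1 3 2)(4 5) * (0 6 5) = (0 5 4)(1 3 2 6)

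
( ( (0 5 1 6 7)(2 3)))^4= (0 7 6 1 5)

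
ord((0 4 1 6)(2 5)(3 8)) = 4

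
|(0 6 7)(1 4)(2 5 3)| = 6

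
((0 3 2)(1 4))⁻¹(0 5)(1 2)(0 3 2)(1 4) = (0 4)(3 5)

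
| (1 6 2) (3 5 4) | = 3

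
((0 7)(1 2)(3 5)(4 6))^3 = (0 7)(1 2)(3 5)(4 6)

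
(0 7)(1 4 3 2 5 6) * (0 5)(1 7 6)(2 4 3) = (0 6 7 5 1 3 4 2)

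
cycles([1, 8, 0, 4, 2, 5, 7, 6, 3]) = (0 1 8 3 4 2)(6 7)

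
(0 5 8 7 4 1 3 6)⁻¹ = (0 6 3 1 4 7 8 5)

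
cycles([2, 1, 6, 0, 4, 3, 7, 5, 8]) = (0 2 6 7 5 3)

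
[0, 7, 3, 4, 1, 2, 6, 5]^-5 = [0, 7, 3, 4, 1, 2, 6, 5]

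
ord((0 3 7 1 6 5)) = 6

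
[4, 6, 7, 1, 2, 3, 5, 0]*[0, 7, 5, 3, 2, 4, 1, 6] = [2, 1, 6, 7, 5, 3, 4, 0]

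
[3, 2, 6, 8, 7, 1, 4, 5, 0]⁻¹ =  [8, 5, 1, 0, 6, 7, 2, 4, 3]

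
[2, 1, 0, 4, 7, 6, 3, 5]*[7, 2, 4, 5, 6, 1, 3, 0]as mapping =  [0→4, 1→2, 2→7, 3→6, 4→0, 5→3, 6→5, 7→1]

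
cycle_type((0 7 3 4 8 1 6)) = 7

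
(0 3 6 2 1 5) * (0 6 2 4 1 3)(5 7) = (1 7 5 6 4)(2 3)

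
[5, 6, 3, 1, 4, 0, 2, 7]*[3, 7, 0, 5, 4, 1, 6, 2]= [1, 6, 5, 7, 4, 3, 0, 2]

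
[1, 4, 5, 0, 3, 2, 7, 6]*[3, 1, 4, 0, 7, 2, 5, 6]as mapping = [0→1, 1→7, 2→2, 3→3, 4→0, 5→4, 6→6, 7→5]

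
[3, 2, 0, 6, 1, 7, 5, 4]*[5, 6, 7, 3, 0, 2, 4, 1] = [3, 7, 5, 4, 6, 1, 2, 0] 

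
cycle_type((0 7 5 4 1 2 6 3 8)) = 9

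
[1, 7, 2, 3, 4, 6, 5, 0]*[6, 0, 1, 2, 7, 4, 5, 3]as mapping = [0→0, 1→3, 2→1, 3→2, 4→7, 5→5, 6→4, 7→6]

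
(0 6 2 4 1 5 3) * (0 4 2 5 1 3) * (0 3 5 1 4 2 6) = (1 4 5 3 2 6)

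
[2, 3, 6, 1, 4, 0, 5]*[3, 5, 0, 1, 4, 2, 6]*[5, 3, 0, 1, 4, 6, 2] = [5, 3, 2, 6, 4, 1, 0]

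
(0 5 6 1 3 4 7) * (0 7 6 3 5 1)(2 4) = (0 1 5 3 2 4 6)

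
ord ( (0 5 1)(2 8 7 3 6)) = 15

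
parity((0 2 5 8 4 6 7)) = even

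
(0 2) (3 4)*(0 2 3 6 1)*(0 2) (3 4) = (0 4 6 1 2) 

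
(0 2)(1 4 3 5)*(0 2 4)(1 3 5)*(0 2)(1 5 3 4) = (0 1 2)(3 5 4)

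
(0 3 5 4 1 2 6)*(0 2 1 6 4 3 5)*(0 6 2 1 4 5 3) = (0 3 6 1 4 2 5)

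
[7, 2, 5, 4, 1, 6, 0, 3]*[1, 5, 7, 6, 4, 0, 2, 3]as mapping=[0→3, 1→7, 2→0, 3→4, 4→5, 5→2, 6→1, 7→6]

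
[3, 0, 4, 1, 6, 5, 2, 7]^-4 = [1, 3, 6, 0, 2, 5, 4, 7]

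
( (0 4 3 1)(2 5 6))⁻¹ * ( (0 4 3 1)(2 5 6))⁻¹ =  (0 3)(1 4)(2 5 6)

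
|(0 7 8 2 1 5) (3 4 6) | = 6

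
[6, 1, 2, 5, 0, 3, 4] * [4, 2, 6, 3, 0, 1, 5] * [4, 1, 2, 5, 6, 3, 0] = [3, 2, 0, 1, 6, 5, 4]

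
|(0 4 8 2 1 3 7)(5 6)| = 14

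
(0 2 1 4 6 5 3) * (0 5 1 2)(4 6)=(1 6)(3 5)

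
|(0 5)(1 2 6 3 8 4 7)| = 14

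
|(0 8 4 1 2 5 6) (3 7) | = 14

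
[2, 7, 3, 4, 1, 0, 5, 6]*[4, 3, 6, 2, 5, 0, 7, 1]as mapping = [0→6, 1→1, 2→2, 3→5, 4→3, 5→4, 6→0, 7→7]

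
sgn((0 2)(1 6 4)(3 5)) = 1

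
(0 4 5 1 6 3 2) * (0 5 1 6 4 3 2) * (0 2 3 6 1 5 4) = (0 6 3 2 4 5 1)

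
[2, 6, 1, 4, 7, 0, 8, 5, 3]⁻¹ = [5, 2, 0, 8, 3, 7, 1, 4, 6]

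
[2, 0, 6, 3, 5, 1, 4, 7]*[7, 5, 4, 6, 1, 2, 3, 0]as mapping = [0→4, 1→7, 2→3, 3→6, 4→2, 5→5, 6→1, 7→0]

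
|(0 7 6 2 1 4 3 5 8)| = 9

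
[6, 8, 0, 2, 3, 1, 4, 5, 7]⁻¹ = [2, 5, 3, 4, 6, 7, 0, 8, 1]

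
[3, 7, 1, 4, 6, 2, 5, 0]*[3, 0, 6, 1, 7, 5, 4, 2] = [1, 2, 0, 7, 4, 6, 5, 3]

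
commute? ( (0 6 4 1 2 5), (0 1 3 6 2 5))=no: (0 6 4 1 2 5) * (0 1 3 6 2 5)=(0 2)(1 5)(3 6 4), (0 1 3 6 2 5) * (0 6 4 1 2 5)=(0 2)(1 3 4)(5 6)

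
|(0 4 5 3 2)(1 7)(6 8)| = 10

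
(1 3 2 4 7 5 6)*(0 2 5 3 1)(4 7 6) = (0 2 7 3 5 4 6)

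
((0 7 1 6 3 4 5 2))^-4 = (0 3)(1 5)(2 6)(4 7)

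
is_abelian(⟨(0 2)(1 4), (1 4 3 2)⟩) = no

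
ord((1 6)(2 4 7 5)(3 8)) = 4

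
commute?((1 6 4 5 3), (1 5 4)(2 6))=no:(1 6 4 5 3)*(1 5 4)(2 6)=(1 2 6)(3 5), (1 5 4)(2 6)*(1 6 4 5 3)=(1 3)(2 4 6)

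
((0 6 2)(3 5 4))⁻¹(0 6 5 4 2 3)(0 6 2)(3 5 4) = (0 5 6 2 4 3)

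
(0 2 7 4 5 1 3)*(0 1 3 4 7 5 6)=(0 2 5 3 1 4 6)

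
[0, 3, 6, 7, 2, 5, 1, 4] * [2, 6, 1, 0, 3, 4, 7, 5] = [2, 0, 7, 5, 1, 4, 6, 3]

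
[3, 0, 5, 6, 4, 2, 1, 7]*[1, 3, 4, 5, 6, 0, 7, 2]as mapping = [0→5, 1→1, 2→0, 3→7, 4→6, 5→4, 6→3, 7→2]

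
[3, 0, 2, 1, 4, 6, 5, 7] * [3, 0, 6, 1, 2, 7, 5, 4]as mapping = [0→1, 1→3, 2→6, 3→0, 4→2, 5→5, 6→7, 7→4]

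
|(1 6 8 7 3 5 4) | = 7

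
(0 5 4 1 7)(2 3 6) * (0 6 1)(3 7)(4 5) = (0 4)(1 3)(2 7 6)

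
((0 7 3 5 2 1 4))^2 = (0 3 2 4 7 5 1)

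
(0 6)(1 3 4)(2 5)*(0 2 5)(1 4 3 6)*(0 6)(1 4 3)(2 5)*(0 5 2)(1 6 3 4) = (0 1 5)(2 3 6)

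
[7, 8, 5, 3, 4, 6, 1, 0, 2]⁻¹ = [7, 6, 8, 3, 4, 2, 5, 0, 1]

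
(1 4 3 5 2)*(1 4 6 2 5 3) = (1 6 2 4)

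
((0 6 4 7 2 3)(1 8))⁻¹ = (0 3 2 7 4 6)(1 8)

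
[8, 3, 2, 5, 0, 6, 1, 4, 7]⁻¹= [4, 6, 2, 1, 7, 3, 5, 8, 0]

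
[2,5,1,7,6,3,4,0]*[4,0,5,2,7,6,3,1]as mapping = [0→5,1→6,2→0,3→1,4→3,5→2,6→7,7→4]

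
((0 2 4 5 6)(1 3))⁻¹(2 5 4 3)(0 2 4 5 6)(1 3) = (1 4 6 5)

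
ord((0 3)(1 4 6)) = 6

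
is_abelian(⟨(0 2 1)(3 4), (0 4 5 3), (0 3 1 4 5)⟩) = no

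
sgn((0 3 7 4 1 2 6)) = 1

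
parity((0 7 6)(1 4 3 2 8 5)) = odd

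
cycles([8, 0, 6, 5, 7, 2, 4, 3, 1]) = (0 8 1)(2 6 4 7 3 5)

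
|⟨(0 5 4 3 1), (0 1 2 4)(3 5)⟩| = 360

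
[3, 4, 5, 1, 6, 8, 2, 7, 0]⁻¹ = [8, 3, 6, 0, 1, 2, 4, 7, 5]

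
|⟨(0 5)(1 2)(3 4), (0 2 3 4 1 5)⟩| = 12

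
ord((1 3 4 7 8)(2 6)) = 10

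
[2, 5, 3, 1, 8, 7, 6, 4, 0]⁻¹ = [8, 3, 0, 2, 7, 1, 6, 5, 4]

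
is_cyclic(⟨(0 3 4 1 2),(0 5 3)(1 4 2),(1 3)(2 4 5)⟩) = no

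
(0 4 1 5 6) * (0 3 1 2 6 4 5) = (0 5 4 2 6 3 1)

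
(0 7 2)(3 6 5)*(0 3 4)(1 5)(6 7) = (0 6 1 5 4)(2 3 7)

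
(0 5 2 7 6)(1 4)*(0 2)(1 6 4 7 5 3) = (0 3 1 7 4 6 2 5)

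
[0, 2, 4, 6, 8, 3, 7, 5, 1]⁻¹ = [0, 8, 1, 5, 2, 7, 3, 6, 4]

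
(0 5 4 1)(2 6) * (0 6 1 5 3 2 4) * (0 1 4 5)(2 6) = (0 3 6 5 1 2 4)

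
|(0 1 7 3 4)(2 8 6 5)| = 20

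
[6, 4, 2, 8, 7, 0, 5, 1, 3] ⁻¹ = [5, 7, 2, 8, 1, 6, 0, 4, 3] 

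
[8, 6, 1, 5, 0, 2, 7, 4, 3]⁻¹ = [4, 2, 5, 8, 7, 3, 1, 6, 0]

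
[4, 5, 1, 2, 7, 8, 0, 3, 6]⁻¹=[6, 2, 3, 7, 0, 1, 8, 4, 5]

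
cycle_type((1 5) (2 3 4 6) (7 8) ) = 2^2.4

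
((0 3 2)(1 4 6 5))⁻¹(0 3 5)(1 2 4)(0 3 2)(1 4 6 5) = (0 6 4)(1 3 2)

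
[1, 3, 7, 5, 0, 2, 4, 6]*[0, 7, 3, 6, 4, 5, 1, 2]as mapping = [0→7, 1→6, 2→2, 3→5, 4→0, 5→3, 6→4, 7→1]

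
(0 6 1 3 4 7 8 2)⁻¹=(0 2 8 7 4 3 1 6)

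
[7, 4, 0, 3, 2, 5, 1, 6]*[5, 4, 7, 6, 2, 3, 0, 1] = [1, 2, 5, 6, 7, 3, 4, 0]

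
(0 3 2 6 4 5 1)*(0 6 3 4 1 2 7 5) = (0 4) (1 6) (2 3 7 5) 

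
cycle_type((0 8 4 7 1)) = 5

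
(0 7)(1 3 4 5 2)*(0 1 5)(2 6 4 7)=(0 2 5 6 4)(1 3 7)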